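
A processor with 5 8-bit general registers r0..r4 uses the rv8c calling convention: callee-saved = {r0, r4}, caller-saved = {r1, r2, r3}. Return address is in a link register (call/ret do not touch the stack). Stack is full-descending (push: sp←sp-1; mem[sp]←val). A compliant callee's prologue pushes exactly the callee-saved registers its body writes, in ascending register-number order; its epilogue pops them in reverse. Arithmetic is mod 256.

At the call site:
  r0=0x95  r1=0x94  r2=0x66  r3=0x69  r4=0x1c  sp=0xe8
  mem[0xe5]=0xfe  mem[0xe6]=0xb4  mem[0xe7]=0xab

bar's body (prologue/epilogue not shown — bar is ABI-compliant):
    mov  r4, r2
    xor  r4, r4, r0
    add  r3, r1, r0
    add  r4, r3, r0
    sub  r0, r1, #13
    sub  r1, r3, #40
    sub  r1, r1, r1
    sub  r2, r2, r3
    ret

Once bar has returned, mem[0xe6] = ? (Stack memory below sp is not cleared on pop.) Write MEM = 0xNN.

prologue: push r0 -> mem[0xe7]=0x95, sp=0xe7
prologue: push r4 -> mem[0xe6]=0x1c, sp=0xe6
body[0] mov  r4, r2 -> r4=0x66
body[1] xor  r4, r4, r0 -> r4=0xf3
body[2] add  r3, r1, r0 -> r3=0x29
body[3] add  r4, r3, r0 -> r4=0xbe
body[4] sub  r0, r1, #13 -> r0=0x87
body[5] sub  r1, r3, #40 -> r1=0x01
body[6] sub  r1, r1, r1 -> r1=0x00
body[7] sub  r2, r2, r3 -> r2=0x3d
epilogue: pop r4=0x1c, sp=0xe7
epilogue: pop r0=0x95, sp=0xe8
prologue pushed ['r0', 'r4'] at ['0xe7', '0xe6']

MEM = 0x1c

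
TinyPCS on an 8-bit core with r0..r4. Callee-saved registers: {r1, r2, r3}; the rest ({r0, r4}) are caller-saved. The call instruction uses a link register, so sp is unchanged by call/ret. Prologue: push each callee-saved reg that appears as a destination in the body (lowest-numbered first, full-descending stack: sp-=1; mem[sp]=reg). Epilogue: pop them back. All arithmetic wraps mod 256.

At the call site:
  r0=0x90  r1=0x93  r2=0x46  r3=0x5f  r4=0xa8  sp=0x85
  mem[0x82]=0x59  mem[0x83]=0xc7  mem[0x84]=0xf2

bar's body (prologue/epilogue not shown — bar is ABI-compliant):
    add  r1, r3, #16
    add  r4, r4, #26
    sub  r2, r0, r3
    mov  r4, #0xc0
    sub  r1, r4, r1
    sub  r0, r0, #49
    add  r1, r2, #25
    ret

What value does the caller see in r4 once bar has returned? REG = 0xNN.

REG = 0xc0

prologue: push r1 → mem[0x84]=0x93, sp=0x84
prologue: push r2 → mem[0x83]=0x46, sp=0x83
body[0] add  r1, r3, #16 → r1=0x6f
body[1] add  r4, r4, #26 → r4=0xc2
body[2] sub  r2, r0, r3 → r2=0x31
body[3] mov  r4, #0xc0 → r4=0xc0
body[4] sub  r1, r4, r1 → r1=0x51
body[5] sub  r0, r0, #49 → r0=0x5f
body[6] add  r1, r2, #25 → r1=0x4a
epilogue: pop r2=0x46, sp=0x84
epilogue: pop r1=0x93, sp=0x85
r4 is caller-saved → body value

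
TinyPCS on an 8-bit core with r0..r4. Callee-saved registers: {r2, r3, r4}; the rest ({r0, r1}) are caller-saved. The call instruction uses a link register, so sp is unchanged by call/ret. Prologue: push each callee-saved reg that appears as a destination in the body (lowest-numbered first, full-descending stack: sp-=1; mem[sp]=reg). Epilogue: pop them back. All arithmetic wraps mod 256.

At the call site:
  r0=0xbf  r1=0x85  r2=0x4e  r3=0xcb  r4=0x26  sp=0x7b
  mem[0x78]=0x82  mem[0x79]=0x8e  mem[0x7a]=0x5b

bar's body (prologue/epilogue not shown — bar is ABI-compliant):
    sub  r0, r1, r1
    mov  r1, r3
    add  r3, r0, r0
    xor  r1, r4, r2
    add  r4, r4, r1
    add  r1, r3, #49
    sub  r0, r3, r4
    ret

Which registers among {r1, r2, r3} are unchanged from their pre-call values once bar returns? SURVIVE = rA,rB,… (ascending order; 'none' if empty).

prologue: push r3 → mem[0x7a]=0xcb, sp=0x7a
prologue: push r4 → mem[0x79]=0x26, sp=0x79
body[0] sub  r0, r1, r1 → r0=0x00
body[1] mov  r1, r3 → r1=0xcb
body[2] add  r3, r0, r0 → r3=0x00
body[3] xor  r1, r4, r2 → r1=0x68
body[4] add  r4, r4, r1 → r4=0x8e
body[5] add  r1, r3, #49 → r1=0x31
body[6] sub  r0, r3, r4 → r0=0x72
epilogue: pop r4=0x26, sp=0x7a
epilogue: pop r3=0xcb, sp=0x7b
r1: caller-saved, written=True
r2: callee-saved, written=False
r3: callee-saved, written=True

SURVIVE = r2,r3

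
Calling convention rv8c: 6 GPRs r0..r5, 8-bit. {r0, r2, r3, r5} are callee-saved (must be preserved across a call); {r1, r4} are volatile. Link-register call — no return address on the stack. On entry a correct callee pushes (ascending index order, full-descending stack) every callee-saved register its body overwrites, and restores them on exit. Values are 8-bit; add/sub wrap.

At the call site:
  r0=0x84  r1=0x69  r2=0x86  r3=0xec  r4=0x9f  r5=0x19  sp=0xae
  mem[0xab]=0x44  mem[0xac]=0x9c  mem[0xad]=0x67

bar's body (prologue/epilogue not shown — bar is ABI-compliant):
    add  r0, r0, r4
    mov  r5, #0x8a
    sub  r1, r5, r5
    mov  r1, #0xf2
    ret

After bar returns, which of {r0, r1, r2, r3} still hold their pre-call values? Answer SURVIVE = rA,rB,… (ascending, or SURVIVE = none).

prologue: push r0 → mem[0xad]=0x84, sp=0xad
prologue: push r5 → mem[0xac]=0x19, sp=0xac
body[0] add  r0, r0, r4 → r0=0x23
body[1] mov  r5, #0x8a → r5=0x8a
body[2] sub  r1, r5, r5 → r1=0x00
body[3] mov  r1, #0xf2 → r1=0xf2
epilogue: pop r5=0x19, sp=0xad
epilogue: pop r0=0x84, sp=0xae
r0: callee-saved, written=True
r1: caller-saved, written=True
r2: callee-saved, written=False
r3: callee-saved, written=False

SURVIVE = r0,r2,r3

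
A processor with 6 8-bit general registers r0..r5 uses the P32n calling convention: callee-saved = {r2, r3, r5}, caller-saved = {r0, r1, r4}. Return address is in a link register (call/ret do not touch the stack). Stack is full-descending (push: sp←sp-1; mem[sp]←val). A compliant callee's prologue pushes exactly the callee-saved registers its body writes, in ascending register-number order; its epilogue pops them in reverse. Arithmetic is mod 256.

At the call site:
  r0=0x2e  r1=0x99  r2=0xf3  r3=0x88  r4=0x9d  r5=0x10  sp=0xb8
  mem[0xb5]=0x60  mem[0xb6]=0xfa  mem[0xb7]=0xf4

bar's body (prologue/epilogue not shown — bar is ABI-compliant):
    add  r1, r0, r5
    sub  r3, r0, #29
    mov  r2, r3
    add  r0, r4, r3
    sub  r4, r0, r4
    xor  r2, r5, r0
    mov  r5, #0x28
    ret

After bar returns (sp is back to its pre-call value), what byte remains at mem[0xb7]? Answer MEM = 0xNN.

MEM = 0xf3

prologue: push r2 -> mem[0xb7]=0xf3, sp=0xb7
prologue: push r3 -> mem[0xb6]=0x88, sp=0xb6
prologue: push r5 -> mem[0xb5]=0x10, sp=0xb5
body[0] add  r1, r0, r5 -> r1=0x3e
body[1] sub  r3, r0, #29 -> r3=0x11
body[2] mov  r2, r3 -> r2=0x11
body[3] add  r0, r4, r3 -> r0=0xae
body[4] sub  r4, r0, r4 -> r4=0x11
body[5] xor  r2, r5, r0 -> r2=0xbe
body[6] mov  r5, #0x28 -> r5=0x28
epilogue: pop r5=0x10, sp=0xb6
epilogue: pop r3=0x88, sp=0xb7
epilogue: pop r2=0xf3, sp=0xb8
prologue pushed ['r2', 'r3', 'r5'] at ['0xb7', '0xb6', '0xb5']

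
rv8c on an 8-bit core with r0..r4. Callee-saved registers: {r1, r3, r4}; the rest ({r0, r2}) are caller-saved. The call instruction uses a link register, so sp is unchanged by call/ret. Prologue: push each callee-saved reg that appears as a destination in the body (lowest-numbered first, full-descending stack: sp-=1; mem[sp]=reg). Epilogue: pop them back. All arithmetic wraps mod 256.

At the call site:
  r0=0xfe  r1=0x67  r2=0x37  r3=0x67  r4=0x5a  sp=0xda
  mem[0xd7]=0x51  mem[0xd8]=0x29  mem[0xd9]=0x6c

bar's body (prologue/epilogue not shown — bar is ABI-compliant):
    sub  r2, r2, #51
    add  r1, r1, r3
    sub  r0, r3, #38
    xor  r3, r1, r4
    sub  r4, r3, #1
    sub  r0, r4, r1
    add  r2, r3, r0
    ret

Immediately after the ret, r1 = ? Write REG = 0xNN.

prologue: push r1 → mem[0xd9]=0x67, sp=0xd9
prologue: push r3 → mem[0xd8]=0x67, sp=0xd8
prologue: push r4 → mem[0xd7]=0x5a, sp=0xd7
body[0] sub  r2, r2, #51 → r2=0x04
body[1] add  r1, r1, r3 → r1=0xce
body[2] sub  r0, r3, #38 → r0=0x41
body[3] xor  r3, r1, r4 → r3=0x94
body[4] sub  r4, r3, #1 → r4=0x93
body[5] sub  r0, r4, r1 → r0=0xc5
body[6] add  r2, r3, r0 → r2=0x59
epilogue: pop r4=0x5a, sp=0xd8
epilogue: pop r3=0x67, sp=0xd9
epilogue: pop r1=0x67, sp=0xda
r1 is callee-saved → restored

REG = 0x67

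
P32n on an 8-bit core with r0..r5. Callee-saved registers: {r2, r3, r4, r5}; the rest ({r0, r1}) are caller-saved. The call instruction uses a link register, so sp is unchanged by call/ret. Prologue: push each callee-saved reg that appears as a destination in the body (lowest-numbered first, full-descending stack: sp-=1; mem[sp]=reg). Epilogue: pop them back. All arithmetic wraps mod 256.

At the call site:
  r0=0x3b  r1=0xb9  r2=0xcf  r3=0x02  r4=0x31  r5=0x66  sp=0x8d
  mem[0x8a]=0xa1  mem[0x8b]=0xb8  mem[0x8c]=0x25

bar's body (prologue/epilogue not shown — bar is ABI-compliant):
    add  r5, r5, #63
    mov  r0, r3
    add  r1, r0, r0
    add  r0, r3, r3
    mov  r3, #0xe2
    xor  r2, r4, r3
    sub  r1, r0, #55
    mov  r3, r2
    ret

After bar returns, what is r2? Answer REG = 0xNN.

prologue: push r2 -> mem[0x8c]=0xcf, sp=0x8c
prologue: push r3 -> mem[0x8b]=0x02, sp=0x8b
prologue: push r5 -> mem[0x8a]=0x66, sp=0x8a
body[0] add  r5, r5, #63 -> r5=0xa5
body[1] mov  r0, r3 -> r0=0x02
body[2] add  r1, r0, r0 -> r1=0x04
body[3] add  r0, r3, r3 -> r0=0x04
body[4] mov  r3, #0xe2 -> r3=0xe2
body[5] xor  r2, r4, r3 -> r2=0xd3
body[6] sub  r1, r0, #55 -> r1=0xcd
body[7] mov  r3, r2 -> r3=0xd3
epilogue: pop r5=0x66, sp=0x8b
epilogue: pop r3=0x02, sp=0x8c
epilogue: pop r2=0xcf, sp=0x8d
r2 is callee-saved -> restored

REG = 0xcf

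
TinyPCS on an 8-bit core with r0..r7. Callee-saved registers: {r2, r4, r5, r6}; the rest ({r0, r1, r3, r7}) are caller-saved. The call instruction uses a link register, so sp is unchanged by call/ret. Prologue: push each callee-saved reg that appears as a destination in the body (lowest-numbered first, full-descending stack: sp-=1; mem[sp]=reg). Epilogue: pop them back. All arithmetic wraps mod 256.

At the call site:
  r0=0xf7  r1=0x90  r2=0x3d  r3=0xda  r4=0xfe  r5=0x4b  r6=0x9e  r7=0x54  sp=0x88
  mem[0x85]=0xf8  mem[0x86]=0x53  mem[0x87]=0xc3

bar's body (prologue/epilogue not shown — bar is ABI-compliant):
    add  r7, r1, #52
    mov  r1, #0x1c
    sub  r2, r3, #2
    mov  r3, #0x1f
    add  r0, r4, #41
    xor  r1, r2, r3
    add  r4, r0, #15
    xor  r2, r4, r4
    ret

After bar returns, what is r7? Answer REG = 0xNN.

prologue: push r2 -> mem[0x87]=0x3d, sp=0x87
prologue: push r4 -> mem[0x86]=0xfe, sp=0x86
body[0] add  r7, r1, #52 -> r7=0xc4
body[1] mov  r1, #0x1c -> r1=0x1c
body[2] sub  r2, r3, #2 -> r2=0xd8
body[3] mov  r3, #0x1f -> r3=0x1f
body[4] add  r0, r4, #41 -> r0=0x27
body[5] xor  r1, r2, r3 -> r1=0xc7
body[6] add  r4, r0, #15 -> r4=0x36
body[7] xor  r2, r4, r4 -> r2=0x00
epilogue: pop r4=0xfe, sp=0x87
epilogue: pop r2=0x3d, sp=0x88
r7 is caller-saved -> body value

REG = 0xc4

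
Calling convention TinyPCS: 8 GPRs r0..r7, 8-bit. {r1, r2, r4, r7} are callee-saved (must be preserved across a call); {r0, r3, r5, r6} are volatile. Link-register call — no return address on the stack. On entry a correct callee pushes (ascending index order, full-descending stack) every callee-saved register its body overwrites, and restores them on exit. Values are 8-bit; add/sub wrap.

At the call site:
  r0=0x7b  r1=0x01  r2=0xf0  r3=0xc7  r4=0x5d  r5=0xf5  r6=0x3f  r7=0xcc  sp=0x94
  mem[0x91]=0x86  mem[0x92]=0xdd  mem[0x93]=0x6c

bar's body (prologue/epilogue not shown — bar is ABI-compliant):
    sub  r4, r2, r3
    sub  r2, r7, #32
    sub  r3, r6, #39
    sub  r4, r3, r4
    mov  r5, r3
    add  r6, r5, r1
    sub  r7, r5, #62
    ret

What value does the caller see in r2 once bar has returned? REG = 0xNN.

REG = 0xf0

prologue: push r2 -> mem[0x93]=0xf0, sp=0x93
prologue: push r4 -> mem[0x92]=0x5d, sp=0x92
prologue: push r7 -> mem[0x91]=0xcc, sp=0x91
body[0] sub  r4, r2, r3 -> r4=0x29
body[1] sub  r2, r7, #32 -> r2=0xac
body[2] sub  r3, r6, #39 -> r3=0x18
body[3] sub  r4, r3, r4 -> r4=0xef
body[4] mov  r5, r3 -> r5=0x18
body[5] add  r6, r5, r1 -> r6=0x19
body[6] sub  r7, r5, #62 -> r7=0xda
epilogue: pop r7=0xcc, sp=0x92
epilogue: pop r4=0x5d, sp=0x93
epilogue: pop r2=0xf0, sp=0x94
r2 is callee-saved -> restored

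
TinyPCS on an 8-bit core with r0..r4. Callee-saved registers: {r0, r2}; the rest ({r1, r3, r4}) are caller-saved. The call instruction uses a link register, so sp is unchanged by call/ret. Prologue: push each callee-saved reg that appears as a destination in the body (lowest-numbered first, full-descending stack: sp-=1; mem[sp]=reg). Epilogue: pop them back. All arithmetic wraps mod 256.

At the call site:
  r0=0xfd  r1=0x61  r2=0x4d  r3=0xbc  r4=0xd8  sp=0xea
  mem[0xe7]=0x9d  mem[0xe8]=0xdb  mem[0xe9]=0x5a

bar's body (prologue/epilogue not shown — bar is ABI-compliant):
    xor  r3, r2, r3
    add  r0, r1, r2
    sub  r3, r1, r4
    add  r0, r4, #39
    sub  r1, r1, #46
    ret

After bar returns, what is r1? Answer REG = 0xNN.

REG = 0x33

prologue: push r0 -> mem[0xe9]=0xfd, sp=0xe9
body[0] xor  r3, r2, r3 -> r3=0xf1
body[1] add  r0, r1, r2 -> r0=0xae
body[2] sub  r3, r1, r4 -> r3=0x89
body[3] add  r0, r4, #39 -> r0=0xff
body[4] sub  r1, r1, #46 -> r1=0x33
epilogue: pop r0=0xfd, sp=0xea
r1 is caller-saved -> body value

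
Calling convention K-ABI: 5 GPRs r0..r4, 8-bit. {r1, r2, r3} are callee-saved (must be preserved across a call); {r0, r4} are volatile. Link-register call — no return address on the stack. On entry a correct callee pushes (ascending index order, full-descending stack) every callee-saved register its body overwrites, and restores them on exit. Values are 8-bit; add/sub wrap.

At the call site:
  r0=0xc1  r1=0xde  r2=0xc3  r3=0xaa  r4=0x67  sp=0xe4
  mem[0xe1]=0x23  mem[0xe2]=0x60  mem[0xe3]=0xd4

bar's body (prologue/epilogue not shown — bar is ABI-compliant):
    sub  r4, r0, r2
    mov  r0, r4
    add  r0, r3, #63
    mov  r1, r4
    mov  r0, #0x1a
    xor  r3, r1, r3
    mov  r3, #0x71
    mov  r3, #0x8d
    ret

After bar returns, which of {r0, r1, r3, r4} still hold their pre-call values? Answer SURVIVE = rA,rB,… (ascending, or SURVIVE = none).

SURVIVE = r1,r3

prologue: push r1 -> mem[0xe3]=0xde, sp=0xe3
prologue: push r3 -> mem[0xe2]=0xaa, sp=0xe2
body[0] sub  r4, r0, r2 -> r4=0xfe
body[1] mov  r0, r4 -> r0=0xfe
body[2] add  r0, r3, #63 -> r0=0xe9
body[3] mov  r1, r4 -> r1=0xfe
body[4] mov  r0, #0x1a -> r0=0x1a
body[5] xor  r3, r1, r3 -> r3=0x54
body[6] mov  r3, #0x71 -> r3=0x71
body[7] mov  r3, #0x8d -> r3=0x8d
epilogue: pop r3=0xaa, sp=0xe3
epilogue: pop r1=0xde, sp=0xe4
r0: caller-saved, written=True
r1: callee-saved, written=True
r3: callee-saved, written=True
r4: caller-saved, written=True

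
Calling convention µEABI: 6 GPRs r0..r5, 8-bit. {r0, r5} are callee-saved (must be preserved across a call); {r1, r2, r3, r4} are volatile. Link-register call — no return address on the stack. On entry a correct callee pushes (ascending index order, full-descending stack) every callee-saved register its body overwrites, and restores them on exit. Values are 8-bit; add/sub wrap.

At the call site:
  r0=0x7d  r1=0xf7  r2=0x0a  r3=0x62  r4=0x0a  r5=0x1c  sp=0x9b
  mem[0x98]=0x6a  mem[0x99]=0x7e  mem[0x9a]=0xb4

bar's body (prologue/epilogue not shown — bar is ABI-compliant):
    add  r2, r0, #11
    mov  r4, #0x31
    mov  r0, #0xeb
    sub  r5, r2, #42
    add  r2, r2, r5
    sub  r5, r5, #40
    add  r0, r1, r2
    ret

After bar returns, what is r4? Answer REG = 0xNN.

prologue: push r0 → mem[0x9a]=0x7d, sp=0x9a
prologue: push r5 → mem[0x99]=0x1c, sp=0x99
body[0] add  r2, r0, #11 → r2=0x88
body[1] mov  r4, #0x31 → r4=0x31
body[2] mov  r0, #0xeb → r0=0xeb
body[3] sub  r5, r2, #42 → r5=0x5e
body[4] add  r2, r2, r5 → r2=0xe6
body[5] sub  r5, r5, #40 → r5=0x36
body[6] add  r0, r1, r2 → r0=0xdd
epilogue: pop r5=0x1c, sp=0x9a
epilogue: pop r0=0x7d, sp=0x9b
r4 is caller-saved → body value

REG = 0x31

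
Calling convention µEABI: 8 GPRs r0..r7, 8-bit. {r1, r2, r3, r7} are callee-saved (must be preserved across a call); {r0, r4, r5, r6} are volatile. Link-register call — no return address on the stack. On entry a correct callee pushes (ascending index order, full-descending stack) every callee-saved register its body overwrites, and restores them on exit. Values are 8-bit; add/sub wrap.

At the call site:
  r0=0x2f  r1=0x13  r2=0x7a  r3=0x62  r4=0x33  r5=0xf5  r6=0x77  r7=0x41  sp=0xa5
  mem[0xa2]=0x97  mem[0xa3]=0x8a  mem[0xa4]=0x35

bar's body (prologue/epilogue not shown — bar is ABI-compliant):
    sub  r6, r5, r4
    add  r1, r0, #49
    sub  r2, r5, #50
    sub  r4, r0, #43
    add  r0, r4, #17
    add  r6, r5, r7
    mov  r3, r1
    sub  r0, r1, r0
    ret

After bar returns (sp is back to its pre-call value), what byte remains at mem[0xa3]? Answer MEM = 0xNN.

prologue: push r1 → mem[0xa4]=0x13, sp=0xa4
prologue: push r2 → mem[0xa3]=0x7a, sp=0xa3
prologue: push r3 → mem[0xa2]=0x62, sp=0xa2
body[0] sub  r6, r5, r4 → r6=0xc2
body[1] add  r1, r0, #49 → r1=0x60
body[2] sub  r2, r5, #50 → r2=0xc3
body[3] sub  r4, r0, #43 → r4=0x04
body[4] add  r0, r4, #17 → r0=0x15
body[5] add  r6, r5, r7 → r6=0x36
body[6] mov  r3, r1 → r3=0x60
body[7] sub  r0, r1, r0 → r0=0x4b
epilogue: pop r3=0x62, sp=0xa3
epilogue: pop r2=0x7a, sp=0xa4
epilogue: pop r1=0x13, sp=0xa5
prologue pushed ['r1', 'r2', 'r3'] at ['0xa4', '0xa3', '0xa2']

MEM = 0x7a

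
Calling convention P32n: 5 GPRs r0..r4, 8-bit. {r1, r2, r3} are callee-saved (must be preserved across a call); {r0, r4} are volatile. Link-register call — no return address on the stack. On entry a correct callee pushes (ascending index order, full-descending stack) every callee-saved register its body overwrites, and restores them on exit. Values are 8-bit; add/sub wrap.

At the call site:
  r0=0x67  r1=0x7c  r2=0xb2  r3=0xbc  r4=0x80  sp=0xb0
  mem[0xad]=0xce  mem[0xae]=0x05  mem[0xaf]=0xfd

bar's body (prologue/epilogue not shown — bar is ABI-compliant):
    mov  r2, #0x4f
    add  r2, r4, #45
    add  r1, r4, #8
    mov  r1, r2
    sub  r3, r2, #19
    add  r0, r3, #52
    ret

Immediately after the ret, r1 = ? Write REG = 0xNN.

REG = 0x7c

prologue: push r1 → mem[0xaf]=0x7c, sp=0xaf
prologue: push r2 → mem[0xae]=0xb2, sp=0xae
prologue: push r3 → mem[0xad]=0xbc, sp=0xad
body[0] mov  r2, #0x4f → r2=0x4f
body[1] add  r2, r4, #45 → r2=0xad
body[2] add  r1, r4, #8 → r1=0x88
body[3] mov  r1, r2 → r1=0xad
body[4] sub  r3, r2, #19 → r3=0x9a
body[5] add  r0, r3, #52 → r0=0xce
epilogue: pop r3=0xbc, sp=0xae
epilogue: pop r2=0xb2, sp=0xaf
epilogue: pop r1=0x7c, sp=0xb0
r1 is callee-saved → restored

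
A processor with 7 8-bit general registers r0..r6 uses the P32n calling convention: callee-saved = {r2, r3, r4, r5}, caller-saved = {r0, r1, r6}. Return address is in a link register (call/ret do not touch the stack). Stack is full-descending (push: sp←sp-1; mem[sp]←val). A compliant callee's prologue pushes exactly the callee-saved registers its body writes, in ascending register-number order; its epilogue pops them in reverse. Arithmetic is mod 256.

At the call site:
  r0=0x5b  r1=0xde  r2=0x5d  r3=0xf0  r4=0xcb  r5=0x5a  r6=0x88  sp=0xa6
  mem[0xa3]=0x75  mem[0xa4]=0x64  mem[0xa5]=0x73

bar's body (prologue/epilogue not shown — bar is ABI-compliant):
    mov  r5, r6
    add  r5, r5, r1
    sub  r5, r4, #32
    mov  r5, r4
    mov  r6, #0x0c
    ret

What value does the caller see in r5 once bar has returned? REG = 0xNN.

prologue: push r5 -> mem[0xa5]=0x5a, sp=0xa5
body[0] mov  r5, r6 -> r5=0x88
body[1] add  r5, r5, r1 -> r5=0x66
body[2] sub  r5, r4, #32 -> r5=0xab
body[3] mov  r5, r4 -> r5=0xcb
body[4] mov  r6, #0x0c -> r6=0x0c
epilogue: pop r5=0x5a, sp=0xa6
r5 is callee-saved -> restored

REG = 0x5a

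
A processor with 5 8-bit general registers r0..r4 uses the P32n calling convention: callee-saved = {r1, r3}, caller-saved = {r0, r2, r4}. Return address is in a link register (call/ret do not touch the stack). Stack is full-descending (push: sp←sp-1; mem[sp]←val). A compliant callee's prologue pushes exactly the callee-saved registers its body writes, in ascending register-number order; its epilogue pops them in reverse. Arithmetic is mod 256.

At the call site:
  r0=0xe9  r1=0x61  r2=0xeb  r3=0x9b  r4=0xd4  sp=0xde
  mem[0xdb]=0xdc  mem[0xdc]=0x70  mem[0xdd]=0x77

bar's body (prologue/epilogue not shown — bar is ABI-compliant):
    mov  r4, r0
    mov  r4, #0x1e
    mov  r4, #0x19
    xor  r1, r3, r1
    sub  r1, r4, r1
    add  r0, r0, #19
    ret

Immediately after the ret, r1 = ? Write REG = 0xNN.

REG = 0x61

prologue: push r1 → mem[0xdd]=0x61, sp=0xdd
body[0] mov  r4, r0 → r4=0xe9
body[1] mov  r4, #0x1e → r4=0x1e
body[2] mov  r4, #0x19 → r4=0x19
body[3] xor  r1, r3, r1 → r1=0xfa
body[4] sub  r1, r4, r1 → r1=0x1f
body[5] add  r0, r0, #19 → r0=0xfc
epilogue: pop r1=0x61, sp=0xde
r1 is callee-saved → restored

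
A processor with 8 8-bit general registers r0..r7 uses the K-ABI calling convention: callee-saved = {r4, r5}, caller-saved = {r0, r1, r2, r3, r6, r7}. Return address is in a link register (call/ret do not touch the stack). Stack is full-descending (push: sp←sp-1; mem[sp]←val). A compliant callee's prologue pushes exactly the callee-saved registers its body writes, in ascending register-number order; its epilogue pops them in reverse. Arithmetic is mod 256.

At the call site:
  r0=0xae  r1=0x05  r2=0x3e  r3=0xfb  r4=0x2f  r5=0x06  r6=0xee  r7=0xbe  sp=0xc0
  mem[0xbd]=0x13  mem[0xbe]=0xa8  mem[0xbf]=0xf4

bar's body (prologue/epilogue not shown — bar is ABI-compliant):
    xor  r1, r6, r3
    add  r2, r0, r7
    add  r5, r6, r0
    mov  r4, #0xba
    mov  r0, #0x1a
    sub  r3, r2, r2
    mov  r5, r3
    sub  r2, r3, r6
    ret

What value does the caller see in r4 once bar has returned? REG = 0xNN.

prologue: push r4 -> mem[0xbf]=0x2f, sp=0xbf
prologue: push r5 -> mem[0xbe]=0x06, sp=0xbe
body[0] xor  r1, r6, r3 -> r1=0x15
body[1] add  r2, r0, r7 -> r2=0x6c
body[2] add  r5, r6, r0 -> r5=0x9c
body[3] mov  r4, #0xba -> r4=0xba
body[4] mov  r0, #0x1a -> r0=0x1a
body[5] sub  r3, r2, r2 -> r3=0x00
body[6] mov  r5, r3 -> r5=0x00
body[7] sub  r2, r3, r6 -> r2=0x12
epilogue: pop r5=0x06, sp=0xbf
epilogue: pop r4=0x2f, sp=0xc0
r4 is callee-saved -> restored

REG = 0x2f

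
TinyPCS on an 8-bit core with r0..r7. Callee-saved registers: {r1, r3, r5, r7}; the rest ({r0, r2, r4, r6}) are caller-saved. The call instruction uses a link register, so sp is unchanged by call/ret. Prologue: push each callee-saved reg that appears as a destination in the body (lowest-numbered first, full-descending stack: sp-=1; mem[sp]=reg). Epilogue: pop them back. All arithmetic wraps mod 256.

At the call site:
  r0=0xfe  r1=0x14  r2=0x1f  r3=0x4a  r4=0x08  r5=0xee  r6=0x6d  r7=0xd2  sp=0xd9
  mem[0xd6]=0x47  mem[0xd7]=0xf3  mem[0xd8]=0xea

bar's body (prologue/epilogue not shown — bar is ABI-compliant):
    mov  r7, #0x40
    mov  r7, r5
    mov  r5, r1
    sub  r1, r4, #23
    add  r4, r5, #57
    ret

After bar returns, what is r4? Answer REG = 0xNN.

prologue: push r1 -> mem[0xd8]=0x14, sp=0xd8
prologue: push r5 -> mem[0xd7]=0xee, sp=0xd7
prologue: push r7 -> mem[0xd6]=0xd2, sp=0xd6
body[0] mov  r7, #0x40 -> r7=0x40
body[1] mov  r7, r5 -> r7=0xee
body[2] mov  r5, r1 -> r5=0x14
body[3] sub  r1, r4, #23 -> r1=0xf1
body[4] add  r4, r5, #57 -> r4=0x4d
epilogue: pop r7=0xd2, sp=0xd7
epilogue: pop r5=0xee, sp=0xd8
epilogue: pop r1=0x14, sp=0xd9
r4 is caller-saved -> body value

REG = 0x4d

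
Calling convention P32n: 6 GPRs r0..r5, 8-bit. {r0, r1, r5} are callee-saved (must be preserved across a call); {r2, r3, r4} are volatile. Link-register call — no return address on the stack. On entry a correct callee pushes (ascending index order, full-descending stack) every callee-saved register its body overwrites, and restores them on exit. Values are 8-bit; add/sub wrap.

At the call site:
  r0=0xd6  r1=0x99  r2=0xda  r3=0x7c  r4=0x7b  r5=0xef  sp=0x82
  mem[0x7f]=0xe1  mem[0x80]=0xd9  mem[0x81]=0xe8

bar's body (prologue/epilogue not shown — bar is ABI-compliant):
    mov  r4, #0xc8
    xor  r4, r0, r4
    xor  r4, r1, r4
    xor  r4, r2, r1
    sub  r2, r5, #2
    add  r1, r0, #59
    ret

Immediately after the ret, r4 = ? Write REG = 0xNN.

prologue: push r1 -> mem[0x81]=0x99, sp=0x81
body[0] mov  r4, #0xc8 -> r4=0xc8
body[1] xor  r4, r0, r4 -> r4=0x1e
body[2] xor  r4, r1, r4 -> r4=0x87
body[3] xor  r4, r2, r1 -> r4=0x43
body[4] sub  r2, r5, #2 -> r2=0xed
body[5] add  r1, r0, #59 -> r1=0x11
epilogue: pop r1=0x99, sp=0x82
r4 is caller-saved -> body value

REG = 0x43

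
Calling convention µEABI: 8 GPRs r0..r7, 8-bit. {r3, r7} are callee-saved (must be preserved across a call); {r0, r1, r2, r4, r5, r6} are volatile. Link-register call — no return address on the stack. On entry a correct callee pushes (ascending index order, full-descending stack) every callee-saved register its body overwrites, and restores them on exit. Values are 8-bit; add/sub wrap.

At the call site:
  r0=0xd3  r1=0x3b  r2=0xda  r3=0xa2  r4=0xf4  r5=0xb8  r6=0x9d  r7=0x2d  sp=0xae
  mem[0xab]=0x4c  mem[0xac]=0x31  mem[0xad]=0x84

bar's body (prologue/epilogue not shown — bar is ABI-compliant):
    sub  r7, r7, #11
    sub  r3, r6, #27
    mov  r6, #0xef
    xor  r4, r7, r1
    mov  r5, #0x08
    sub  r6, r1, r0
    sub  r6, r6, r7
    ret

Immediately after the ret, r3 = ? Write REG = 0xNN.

REG = 0xa2

prologue: push r3 -> mem[0xad]=0xa2, sp=0xad
prologue: push r7 -> mem[0xac]=0x2d, sp=0xac
body[0] sub  r7, r7, #11 -> r7=0x22
body[1] sub  r3, r6, #27 -> r3=0x82
body[2] mov  r6, #0xef -> r6=0xef
body[3] xor  r4, r7, r1 -> r4=0x19
body[4] mov  r5, #0x08 -> r5=0x08
body[5] sub  r6, r1, r0 -> r6=0x68
body[6] sub  r6, r6, r7 -> r6=0x46
epilogue: pop r7=0x2d, sp=0xad
epilogue: pop r3=0xa2, sp=0xae
r3 is callee-saved -> restored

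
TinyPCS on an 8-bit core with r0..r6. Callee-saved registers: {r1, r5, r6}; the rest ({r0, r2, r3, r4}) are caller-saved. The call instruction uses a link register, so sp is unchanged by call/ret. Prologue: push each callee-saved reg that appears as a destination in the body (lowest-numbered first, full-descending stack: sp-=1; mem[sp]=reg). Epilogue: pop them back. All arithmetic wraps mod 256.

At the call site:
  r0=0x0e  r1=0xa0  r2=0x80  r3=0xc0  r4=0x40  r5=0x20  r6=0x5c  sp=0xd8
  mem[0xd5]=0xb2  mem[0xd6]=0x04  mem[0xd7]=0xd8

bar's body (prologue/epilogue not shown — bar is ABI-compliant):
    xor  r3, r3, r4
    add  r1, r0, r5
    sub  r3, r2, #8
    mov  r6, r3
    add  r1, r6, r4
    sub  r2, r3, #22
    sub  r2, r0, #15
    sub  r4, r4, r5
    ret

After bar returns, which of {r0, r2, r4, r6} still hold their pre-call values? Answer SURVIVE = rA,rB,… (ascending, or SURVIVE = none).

prologue: push r1 -> mem[0xd7]=0xa0, sp=0xd7
prologue: push r6 -> mem[0xd6]=0x5c, sp=0xd6
body[0] xor  r3, r3, r4 -> r3=0x80
body[1] add  r1, r0, r5 -> r1=0x2e
body[2] sub  r3, r2, #8 -> r3=0x78
body[3] mov  r6, r3 -> r6=0x78
body[4] add  r1, r6, r4 -> r1=0xb8
body[5] sub  r2, r3, #22 -> r2=0x62
body[6] sub  r2, r0, #15 -> r2=0xff
body[7] sub  r4, r4, r5 -> r4=0x20
epilogue: pop r6=0x5c, sp=0xd7
epilogue: pop r1=0xa0, sp=0xd8
r0: caller-saved, written=False
r2: caller-saved, written=True
r4: caller-saved, written=True
r6: callee-saved, written=True

SURVIVE = r0,r6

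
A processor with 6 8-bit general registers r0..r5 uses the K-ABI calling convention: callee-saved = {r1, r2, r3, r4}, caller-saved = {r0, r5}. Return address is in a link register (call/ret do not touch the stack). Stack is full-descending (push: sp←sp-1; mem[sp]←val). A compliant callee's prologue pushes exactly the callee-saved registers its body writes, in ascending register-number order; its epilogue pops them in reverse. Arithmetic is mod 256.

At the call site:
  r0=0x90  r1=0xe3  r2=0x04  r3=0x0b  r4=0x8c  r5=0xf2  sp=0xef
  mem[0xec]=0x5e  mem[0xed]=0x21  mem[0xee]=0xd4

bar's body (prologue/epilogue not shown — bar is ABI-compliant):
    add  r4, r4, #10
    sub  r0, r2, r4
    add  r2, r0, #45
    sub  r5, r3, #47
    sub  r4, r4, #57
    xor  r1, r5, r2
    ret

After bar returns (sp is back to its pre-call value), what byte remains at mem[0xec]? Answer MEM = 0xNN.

prologue: push r1 -> mem[0xee]=0xe3, sp=0xee
prologue: push r2 -> mem[0xed]=0x04, sp=0xed
prologue: push r4 -> mem[0xec]=0x8c, sp=0xec
body[0] add  r4, r4, #10 -> r4=0x96
body[1] sub  r0, r2, r4 -> r0=0x6e
body[2] add  r2, r0, #45 -> r2=0x9b
body[3] sub  r5, r3, #47 -> r5=0xdc
body[4] sub  r4, r4, #57 -> r4=0x5d
body[5] xor  r1, r5, r2 -> r1=0x47
epilogue: pop r4=0x8c, sp=0xed
epilogue: pop r2=0x04, sp=0xee
epilogue: pop r1=0xe3, sp=0xef
prologue pushed ['r1', 'r2', 'r4'] at ['0xee', '0xed', '0xec']

MEM = 0x8c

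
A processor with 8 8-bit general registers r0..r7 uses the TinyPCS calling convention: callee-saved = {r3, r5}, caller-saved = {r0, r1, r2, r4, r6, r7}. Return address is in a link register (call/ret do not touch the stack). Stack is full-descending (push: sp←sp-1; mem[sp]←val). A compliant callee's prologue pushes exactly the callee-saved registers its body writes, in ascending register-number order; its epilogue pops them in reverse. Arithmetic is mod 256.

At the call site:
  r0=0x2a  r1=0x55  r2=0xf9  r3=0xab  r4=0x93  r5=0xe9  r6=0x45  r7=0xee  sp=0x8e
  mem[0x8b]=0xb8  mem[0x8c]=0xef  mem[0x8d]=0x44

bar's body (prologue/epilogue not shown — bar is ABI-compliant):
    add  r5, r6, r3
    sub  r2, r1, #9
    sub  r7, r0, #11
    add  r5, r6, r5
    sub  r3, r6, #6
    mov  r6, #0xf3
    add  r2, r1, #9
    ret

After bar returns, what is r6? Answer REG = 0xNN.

prologue: push r3 -> mem[0x8d]=0xab, sp=0x8d
prologue: push r5 -> mem[0x8c]=0xe9, sp=0x8c
body[0] add  r5, r6, r3 -> r5=0xf0
body[1] sub  r2, r1, #9 -> r2=0x4c
body[2] sub  r7, r0, #11 -> r7=0x1f
body[3] add  r5, r6, r5 -> r5=0x35
body[4] sub  r3, r6, #6 -> r3=0x3f
body[5] mov  r6, #0xf3 -> r6=0xf3
body[6] add  r2, r1, #9 -> r2=0x5e
epilogue: pop r5=0xe9, sp=0x8d
epilogue: pop r3=0xab, sp=0x8e
r6 is caller-saved -> body value

REG = 0xf3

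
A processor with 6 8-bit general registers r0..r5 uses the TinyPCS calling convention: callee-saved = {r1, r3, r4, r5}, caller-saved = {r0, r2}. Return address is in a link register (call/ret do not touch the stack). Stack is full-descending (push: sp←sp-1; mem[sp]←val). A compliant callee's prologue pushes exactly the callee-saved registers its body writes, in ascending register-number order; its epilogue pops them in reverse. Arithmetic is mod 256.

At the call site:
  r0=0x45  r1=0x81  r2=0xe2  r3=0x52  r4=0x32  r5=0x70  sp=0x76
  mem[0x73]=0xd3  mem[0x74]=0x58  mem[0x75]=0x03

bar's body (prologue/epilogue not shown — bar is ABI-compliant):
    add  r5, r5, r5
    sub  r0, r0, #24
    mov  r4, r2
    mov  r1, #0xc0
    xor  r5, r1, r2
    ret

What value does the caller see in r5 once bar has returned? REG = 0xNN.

REG = 0x70

prologue: push r1 -> mem[0x75]=0x81, sp=0x75
prologue: push r4 -> mem[0x74]=0x32, sp=0x74
prologue: push r5 -> mem[0x73]=0x70, sp=0x73
body[0] add  r5, r5, r5 -> r5=0xe0
body[1] sub  r0, r0, #24 -> r0=0x2d
body[2] mov  r4, r2 -> r4=0xe2
body[3] mov  r1, #0xc0 -> r1=0xc0
body[4] xor  r5, r1, r2 -> r5=0x22
epilogue: pop r5=0x70, sp=0x74
epilogue: pop r4=0x32, sp=0x75
epilogue: pop r1=0x81, sp=0x76
r5 is callee-saved -> restored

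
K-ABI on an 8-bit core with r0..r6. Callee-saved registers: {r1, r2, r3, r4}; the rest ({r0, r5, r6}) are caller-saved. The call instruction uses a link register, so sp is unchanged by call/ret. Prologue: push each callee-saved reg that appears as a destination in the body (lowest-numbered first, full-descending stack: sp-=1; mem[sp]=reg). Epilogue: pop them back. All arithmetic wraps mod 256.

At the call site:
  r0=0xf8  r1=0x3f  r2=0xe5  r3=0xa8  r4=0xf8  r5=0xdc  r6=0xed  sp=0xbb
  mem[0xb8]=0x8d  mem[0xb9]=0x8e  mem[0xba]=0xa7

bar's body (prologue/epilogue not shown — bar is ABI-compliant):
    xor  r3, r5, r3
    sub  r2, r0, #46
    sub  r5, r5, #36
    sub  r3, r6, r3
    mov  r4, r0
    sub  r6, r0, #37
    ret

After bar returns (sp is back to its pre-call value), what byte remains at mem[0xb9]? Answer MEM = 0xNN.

MEM = 0xa8

prologue: push r2 -> mem[0xba]=0xe5, sp=0xba
prologue: push r3 -> mem[0xb9]=0xa8, sp=0xb9
prologue: push r4 -> mem[0xb8]=0xf8, sp=0xb8
body[0] xor  r3, r5, r3 -> r3=0x74
body[1] sub  r2, r0, #46 -> r2=0xca
body[2] sub  r5, r5, #36 -> r5=0xb8
body[3] sub  r3, r6, r3 -> r3=0x79
body[4] mov  r4, r0 -> r4=0xf8
body[5] sub  r6, r0, #37 -> r6=0xd3
epilogue: pop r4=0xf8, sp=0xb9
epilogue: pop r3=0xa8, sp=0xba
epilogue: pop r2=0xe5, sp=0xbb
prologue pushed ['r2', 'r3', 'r4'] at ['0xba', '0xb9', '0xb8']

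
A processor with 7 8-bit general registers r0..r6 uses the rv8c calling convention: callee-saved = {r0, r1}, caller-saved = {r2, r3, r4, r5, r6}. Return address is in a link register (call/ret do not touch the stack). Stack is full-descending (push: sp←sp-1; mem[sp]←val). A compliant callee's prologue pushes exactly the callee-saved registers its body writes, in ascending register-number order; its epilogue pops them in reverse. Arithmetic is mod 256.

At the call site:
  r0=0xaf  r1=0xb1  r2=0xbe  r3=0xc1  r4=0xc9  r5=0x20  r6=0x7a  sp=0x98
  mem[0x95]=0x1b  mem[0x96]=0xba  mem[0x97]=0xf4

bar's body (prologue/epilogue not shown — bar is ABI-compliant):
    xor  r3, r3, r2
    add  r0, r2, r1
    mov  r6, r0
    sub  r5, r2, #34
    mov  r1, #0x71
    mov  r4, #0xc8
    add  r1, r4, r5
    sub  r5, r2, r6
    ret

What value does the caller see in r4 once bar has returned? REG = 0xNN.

REG = 0xc8

prologue: push r0 → mem[0x97]=0xaf, sp=0x97
prologue: push r1 → mem[0x96]=0xb1, sp=0x96
body[0] xor  r3, r3, r2 → r3=0x7f
body[1] add  r0, r2, r1 → r0=0x6f
body[2] mov  r6, r0 → r6=0x6f
body[3] sub  r5, r2, #34 → r5=0x9c
body[4] mov  r1, #0x71 → r1=0x71
body[5] mov  r4, #0xc8 → r4=0xc8
body[6] add  r1, r4, r5 → r1=0x64
body[7] sub  r5, r2, r6 → r5=0x4f
epilogue: pop r1=0xb1, sp=0x97
epilogue: pop r0=0xaf, sp=0x98
r4 is caller-saved → body value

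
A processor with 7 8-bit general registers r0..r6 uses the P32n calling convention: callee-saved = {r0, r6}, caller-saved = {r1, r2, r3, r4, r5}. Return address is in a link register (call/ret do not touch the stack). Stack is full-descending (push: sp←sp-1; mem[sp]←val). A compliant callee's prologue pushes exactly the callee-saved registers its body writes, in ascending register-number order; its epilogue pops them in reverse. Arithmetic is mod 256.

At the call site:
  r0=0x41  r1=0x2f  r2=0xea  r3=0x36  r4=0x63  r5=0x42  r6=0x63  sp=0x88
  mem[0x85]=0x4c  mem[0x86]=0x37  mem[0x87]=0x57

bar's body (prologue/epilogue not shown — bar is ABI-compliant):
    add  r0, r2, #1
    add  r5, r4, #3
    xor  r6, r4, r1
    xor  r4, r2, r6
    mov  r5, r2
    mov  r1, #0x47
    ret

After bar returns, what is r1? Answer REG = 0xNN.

prologue: push r0 -> mem[0x87]=0x41, sp=0x87
prologue: push r6 -> mem[0x86]=0x63, sp=0x86
body[0] add  r0, r2, #1 -> r0=0xeb
body[1] add  r5, r4, #3 -> r5=0x66
body[2] xor  r6, r4, r1 -> r6=0x4c
body[3] xor  r4, r2, r6 -> r4=0xa6
body[4] mov  r5, r2 -> r5=0xea
body[5] mov  r1, #0x47 -> r1=0x47
epilogue: pop r6=0x63, sp=0x87
epilogue: pop r0=0x41, sp=0x88
r1 is caller-saved -> body value

REG = 0x47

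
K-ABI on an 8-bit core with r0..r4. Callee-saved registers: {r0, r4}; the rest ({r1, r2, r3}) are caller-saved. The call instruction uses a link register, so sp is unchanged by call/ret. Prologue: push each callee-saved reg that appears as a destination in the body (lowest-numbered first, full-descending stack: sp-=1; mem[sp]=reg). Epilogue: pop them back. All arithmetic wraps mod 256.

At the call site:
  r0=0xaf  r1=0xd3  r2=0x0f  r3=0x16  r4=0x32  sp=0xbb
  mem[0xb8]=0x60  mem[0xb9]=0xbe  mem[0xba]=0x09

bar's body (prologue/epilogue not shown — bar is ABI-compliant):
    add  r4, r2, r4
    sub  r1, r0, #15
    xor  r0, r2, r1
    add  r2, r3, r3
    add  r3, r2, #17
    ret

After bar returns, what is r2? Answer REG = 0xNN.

REG = 0x2c

prologue: push r0 → mem[0xba]=0xaf, sp=0xba
prologue: push r4 → mem[0xb9]=0x32, sp=0xb9
body[0] add  r4, r2, r4 → r4=0x41
body[1] sub  r1, r0, #15 → r1=0xa0
body[2] xor  r0, r2, r1 → r0=0xaf
body[3] add  r2, r3, r3 → r2=0x2c
body[4] add  r3, r2, #17 → r3=0x3d
epilogue: pop r4=0x32, sp=0xba
epilogue: pop r0=0xaf, sp=0xbb
r2 is caller-saved → body value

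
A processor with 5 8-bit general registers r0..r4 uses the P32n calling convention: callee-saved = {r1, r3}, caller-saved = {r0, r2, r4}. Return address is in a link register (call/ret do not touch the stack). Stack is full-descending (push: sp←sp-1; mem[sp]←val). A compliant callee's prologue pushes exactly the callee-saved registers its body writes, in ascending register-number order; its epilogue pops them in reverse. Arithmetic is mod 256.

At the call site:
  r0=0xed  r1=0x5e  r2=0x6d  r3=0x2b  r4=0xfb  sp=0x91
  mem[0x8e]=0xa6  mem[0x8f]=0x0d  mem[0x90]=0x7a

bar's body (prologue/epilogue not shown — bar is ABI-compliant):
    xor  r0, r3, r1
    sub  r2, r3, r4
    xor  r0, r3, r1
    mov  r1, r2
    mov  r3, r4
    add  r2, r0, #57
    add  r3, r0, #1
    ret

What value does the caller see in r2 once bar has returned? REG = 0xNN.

prologue: push r1 → mem[0x90]=0x5e, sp=0x90
prologue: push r3 → mem[0x8f]=0x2b, sp=0x8f
body[0] xor  r0, r3, r1 → r0=0x75
body[1] sub  r2, r3, r4 → r2=0x30
body[2] xor  r0, r3, r1 → r0=0x75
body[3] mov  r1, r2 → r1=0x30
body[4] mov  r3, r4 → r3=0xfb
body[5] add  r2, r0, #57 → r2=0xae
body[6] add  r3, r0, #1 → r3=0x76
epilogue: pop r3=0x2b, sp=0x90
epilogue: pop r1=0x5e, sp=0x91
r2 is caller-saved → body value

REG = 0xae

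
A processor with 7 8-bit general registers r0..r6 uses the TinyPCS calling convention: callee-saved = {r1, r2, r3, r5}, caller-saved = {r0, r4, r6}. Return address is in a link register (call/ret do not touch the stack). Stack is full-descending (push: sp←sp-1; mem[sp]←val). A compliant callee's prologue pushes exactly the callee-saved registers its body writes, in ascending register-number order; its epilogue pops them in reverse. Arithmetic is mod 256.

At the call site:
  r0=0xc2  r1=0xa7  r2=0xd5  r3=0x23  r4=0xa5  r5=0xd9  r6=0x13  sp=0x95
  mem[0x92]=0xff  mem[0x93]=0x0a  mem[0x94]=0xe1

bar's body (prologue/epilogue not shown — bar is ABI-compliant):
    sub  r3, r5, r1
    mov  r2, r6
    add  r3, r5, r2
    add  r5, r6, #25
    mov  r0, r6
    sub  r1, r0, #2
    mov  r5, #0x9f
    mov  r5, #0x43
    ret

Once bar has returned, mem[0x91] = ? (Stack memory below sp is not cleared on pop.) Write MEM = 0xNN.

prologue: push r1 -> mem[0x94]=0xa7, sp=0x94
prologue: push r2 -> mem[0x93]=0xd5, sp=0x93
prologue: push r3 -> mem[0x92]=0x23, sp=0x92
prologue: push r5 -> mem[0x91]=0xd9, sp=0x91
body[0] sub  r3, r5, r1 -> r3=0x32
body[1] mov  r2, r6 -> r2=0x13
body[2] add  r3, r5, r2 -> r3=0xec
body[3] add  r5, r6, #25 -> r5=0x2c
body[4] mov  r0, r6 -> r0=0x13
body[5] sub  r1, r0, #2 -> r1=0x11
body[6] mov  r5, #0x9f -> r5=0x9f
body[7] mov  r5, #0x43 -> r5=0x43
epilogue: pop r5=0xd9, sp=0x92
epilogue: pop r3=0x23, sp=0x93
epilogue: pop r2=0xd5, sp=0x94
epilogue: pop r1=0xa7, sp=0x95
prologue pushed ['r1', 'r2', 'r3', 'r5'] at ['0x94', '0x93', '0x92', '0x91']

MEM = 0xd9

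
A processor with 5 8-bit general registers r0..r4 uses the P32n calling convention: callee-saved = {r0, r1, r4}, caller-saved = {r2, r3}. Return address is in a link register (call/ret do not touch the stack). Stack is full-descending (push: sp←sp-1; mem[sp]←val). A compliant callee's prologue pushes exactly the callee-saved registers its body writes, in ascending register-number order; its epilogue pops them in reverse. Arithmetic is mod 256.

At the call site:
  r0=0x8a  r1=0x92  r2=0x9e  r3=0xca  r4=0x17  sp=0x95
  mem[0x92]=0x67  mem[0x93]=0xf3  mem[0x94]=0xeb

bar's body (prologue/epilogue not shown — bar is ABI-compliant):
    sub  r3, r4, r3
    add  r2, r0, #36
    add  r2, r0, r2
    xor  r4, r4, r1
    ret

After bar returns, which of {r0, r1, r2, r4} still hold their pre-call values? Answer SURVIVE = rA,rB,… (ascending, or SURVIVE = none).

SURVIVE = r0,r1,r4

prologue: push r4 -> mem[0x94]=0x17, sp=0x94
body[0] sub  r3, r4, r3 -> r3=0x4d
body[1] add  r2, r0, #36 -> r2=0xae
body[2] add  r2, r0, r2 -> r2=0x38
body[3] xor  r4, r4, r1 -> r4=0x85
epilogue: pop r4=0x17, sp=0x95
r0: callee-saved, written=False
r1: callee-saved, written=False
r2: caller-saved, written=True
r4: callee-saved, written=True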